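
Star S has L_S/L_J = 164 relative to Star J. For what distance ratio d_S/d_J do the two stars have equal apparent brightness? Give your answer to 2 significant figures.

13

Equal flux requires L_S/d_S² = L_J/d_J², so d_S/d_J = √(L_S/L_J)
= √(164) = 12.81.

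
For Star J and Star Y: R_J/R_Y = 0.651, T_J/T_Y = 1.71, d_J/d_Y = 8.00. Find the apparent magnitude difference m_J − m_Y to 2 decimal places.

L_J/L_Y = (0.651)²(1.71)⁴ = 3.624.
F_J/F_Y = (L_J/L_Y)/(d_J/d_Y)² = 3.624/64.00 = 0.05662.
m_J − m_Y = −2.5 log₁₀(0.05662) = 3.12.

3.12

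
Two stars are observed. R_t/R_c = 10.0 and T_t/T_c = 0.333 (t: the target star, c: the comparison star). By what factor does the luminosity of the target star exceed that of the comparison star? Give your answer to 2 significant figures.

From the Stefan–Boltzmann law, L ∝ R²T⁴, so
L_t/L_c = (R_t/R_c)² (T_t/T_c)⁴ = (10.0)² × (0.333)⁴ = 100.0 × 0.01230 = 1.230.

1.2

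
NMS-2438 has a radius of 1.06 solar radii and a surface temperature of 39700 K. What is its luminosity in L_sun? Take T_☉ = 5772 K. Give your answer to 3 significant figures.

L/L_☉ = (R/R_☉)² (T/T_☉)⁴ = (1.06)² × (39700/5772)⁴
       = 1.124 × (6.878)⁴ = 1.124 × 2238 = 2515.

2.51×10^3 L_sun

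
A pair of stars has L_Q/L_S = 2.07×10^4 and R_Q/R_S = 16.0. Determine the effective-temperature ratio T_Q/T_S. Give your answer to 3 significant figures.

3.00

L ∝ R²T⁴ gives T ∝ (L/R²)^(1/4), so
T_Q/T_S = (2.07×10^4 / 16.0²)^(1/4) = (80.86)^(1/4) = 2.999.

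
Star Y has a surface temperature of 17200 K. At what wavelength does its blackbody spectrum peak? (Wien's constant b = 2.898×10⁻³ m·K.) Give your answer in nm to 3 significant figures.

λ_max = b/T = 2.898×10⁻³ / 17200 = 1.68×10^-7 m = 168.5 nm.

168 nm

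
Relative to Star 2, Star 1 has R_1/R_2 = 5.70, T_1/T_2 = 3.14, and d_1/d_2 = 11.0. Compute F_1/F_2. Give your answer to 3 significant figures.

26.1

L_1/L_2 = (R_1/R_2)²(T_1/T_2)⁴ = (5.70)² × (3.14)⁴ = 3158.
F_1/F_2 = (L_1/L_2)/(d_1/d_2)² = 3158 / (11.0)² = 26.10.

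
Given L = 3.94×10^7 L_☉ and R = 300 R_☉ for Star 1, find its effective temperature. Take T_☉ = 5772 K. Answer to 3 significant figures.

2.64×10^4 K

T/T_☉ = (L/L_☉)^(1/4) / (R/R_☉)^(1/2)
T = 5772 × (3.94×10^7)^(1/4) / √(300) = 5772 × 79.23 / 17.32 = 2.640×10^4 K.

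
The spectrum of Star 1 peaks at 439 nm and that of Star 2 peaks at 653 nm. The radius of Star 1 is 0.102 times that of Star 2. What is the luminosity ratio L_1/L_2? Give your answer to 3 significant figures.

0.0509

Wien's law gives T ∝ 1/λ_max, so T_1/T_2 = λ_2/λ_1 = 653/439 = 1.487.
Then L ∝ R²T⁴ gives L_1/L_2 = (0.102)² × (1.487)⁴ = 0.01040 × 4.895 = 0.05093.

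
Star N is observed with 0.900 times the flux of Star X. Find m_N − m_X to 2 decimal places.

0.11

m_N − m_X = −2.5 log₁₀(F_N/F_X) = −2.5 log₁₀(0.900) = −2.5 × (-0.046) = 0.114.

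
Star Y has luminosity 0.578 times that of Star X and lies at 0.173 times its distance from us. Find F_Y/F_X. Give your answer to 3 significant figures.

19.3

F = L/(4πd²), so F_Y/F_X = (L_Y/L_X) / (d_Y/d_X)²
= 0.578 / (0.173)² = 0.578 / 0.02993 = 19.31.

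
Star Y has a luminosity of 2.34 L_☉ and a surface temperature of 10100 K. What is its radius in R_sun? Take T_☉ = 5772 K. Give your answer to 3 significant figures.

0.500 R_sun

R/R_☉ = √(L/L_☉) / (T/T_☉)² = √(2.34) / (1.750)²
       = 1.530 / 3.062 = 0.4996.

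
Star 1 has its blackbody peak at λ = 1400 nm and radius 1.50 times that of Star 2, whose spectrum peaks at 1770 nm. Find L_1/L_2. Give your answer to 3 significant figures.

5.75

Wien's law gives T ∝ 1/λ_max, so T_1/T_2 = λ_2/λ_1 = 1770/1400 = 1.264.
Then L ∝ R²T⁴ gives L_1/L_2 = (1.50)² × (1.264)⁴ = 2.250 × 2.555 = 5.749.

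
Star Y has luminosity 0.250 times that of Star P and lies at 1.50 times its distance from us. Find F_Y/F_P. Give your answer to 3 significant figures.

0.111

F = L/(4πd²), so F_Y/F_P = (L_Y/L_P) / (d_Y/d_P)²
= 0.250 / (1.50)² = 0.250 / 2.250 = 0.1111.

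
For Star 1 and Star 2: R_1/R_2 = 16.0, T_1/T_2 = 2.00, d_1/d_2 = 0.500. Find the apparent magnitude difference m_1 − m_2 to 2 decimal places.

L_1/L_2 = (16.0)²(2.00)⁴ = 4096.
F_1/F_2 = (L_1/L_2)/(d_1/d_2)² = 4096/0.2500 = 1.638×10^4.
m_1 − m_2 = −2.5 log₁₀(1.638×10^4) = -10.54.

-10.54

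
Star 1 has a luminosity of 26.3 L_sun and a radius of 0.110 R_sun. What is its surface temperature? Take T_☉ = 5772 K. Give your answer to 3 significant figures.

T/T_☉ = (L/L_☉)^(1/4) / (R/R_☉)^(1/2)
T = 5772 × (26.3)^(1/4) / √(0.110) = 5772 × 2.265 / 0.3317 = 3.941×10^4 K.

3.94×10^4 K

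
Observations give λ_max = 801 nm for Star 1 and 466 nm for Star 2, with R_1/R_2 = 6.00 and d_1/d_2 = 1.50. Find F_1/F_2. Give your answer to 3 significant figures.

1.83

Wien's law: T_1/T_2 = λ_2/λ_1 = 466/801 = 0.5818.
L_1/L_2 = (R_1/R_2)²(T_1/T_2)⁴ = (6.00)²(0.5818)⁴ = 4.124.
F_1/F_2 = (L_1/L_2)/(d_1/d_2)² = 4.124/(1.50)² = 1.833.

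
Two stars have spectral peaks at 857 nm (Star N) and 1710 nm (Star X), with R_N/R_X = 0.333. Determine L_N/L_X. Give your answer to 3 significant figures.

Wien's law gives T ∝ 1/λ_max, so T_N/T_X = λ_X/λ_N = 1710/857 = 1.995.
Then L ∝ R²T⁴ gives L_N/L_X = (0.333)² × (1.995)⁴ = 0.1109 × 15.85 = 1.758.

1.76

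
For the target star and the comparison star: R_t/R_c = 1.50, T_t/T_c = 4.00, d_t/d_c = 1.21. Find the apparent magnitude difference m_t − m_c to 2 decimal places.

L_t/L_c = (1.50)²(4.00)⁴ = 576.0.
F_t/F_c = (L_t/L_c)/(d_t/d_c)² = 576.0/1.464 = 393.4.
m_t − m_c = −2.5 log₁₀(393.4) = -6.49.

-6.49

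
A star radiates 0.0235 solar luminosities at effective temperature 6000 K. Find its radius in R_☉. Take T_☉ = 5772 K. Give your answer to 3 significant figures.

0.142 R_☉

R/R_☉ = √(L/L_☉) / (T/T_☉)² = √(0.0235) / (1.040)²
       = 0.1533 / 1.081 = 0.1419.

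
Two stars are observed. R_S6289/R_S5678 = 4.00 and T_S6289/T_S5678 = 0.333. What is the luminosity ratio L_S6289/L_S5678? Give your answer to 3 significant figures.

From the Stefan–Boltzmann law, L ∝ R²T⁴, so
L_S6289/L_S5678 = (R_S6289/R_S5678)² (T_S6289/T_S5678)⁴ = (4.00)² × (0.333)⁴ = 16.00 × 0.01230 = 0.1967.

0.197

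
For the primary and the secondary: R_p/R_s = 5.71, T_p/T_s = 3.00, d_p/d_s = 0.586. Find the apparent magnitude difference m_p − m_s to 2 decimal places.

-9.71

L_p/L_s = (5.71)²(3.00)⁴ = 2641.
F_p/F_s = (L_p/L_s)/(d_p/d_s)² = 2641/0.3434 = 7691.
m_p − m_s = −2.5 log₁₀(7691) = -9.71.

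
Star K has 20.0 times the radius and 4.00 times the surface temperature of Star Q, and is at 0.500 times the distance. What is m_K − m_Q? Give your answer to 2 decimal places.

L_K/L_Q = (20.0)²(4.00)⁴ = 1.024×10^5.
F_K/F_Q = (L_K/L_Q)/(d_K/d_Q)² = 1.024×10^5/0.2500 = 4.096×10^5.
m_K − m_Q = −2.5 log₁₀(4.096×10^5) = -14.03.

-14.03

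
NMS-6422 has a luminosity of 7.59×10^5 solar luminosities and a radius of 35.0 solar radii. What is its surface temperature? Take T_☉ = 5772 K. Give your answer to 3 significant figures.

2.88×10^4 K

T/T_☉ = (L/L_☉)^(1/4) / (R/R_☉)^(1/2)
T = 5772 × (7.59×10^5)^(1/4) / √(35.0) = 5772 × 29.52 / 5.916 = 2.880×10^4 K.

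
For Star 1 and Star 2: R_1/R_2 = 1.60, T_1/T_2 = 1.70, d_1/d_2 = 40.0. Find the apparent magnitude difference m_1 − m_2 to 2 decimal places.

L_1/L_2 = (1.60)²(1.70)⁴ = 21.38.
F_1/F_2 = (L_1/L_2)/(d_1/d_2)² = 21.38/1600 = 0.01336.
m_1 − m_2 = −2.5 log₁₀(0.01336) = 4.69.

4.69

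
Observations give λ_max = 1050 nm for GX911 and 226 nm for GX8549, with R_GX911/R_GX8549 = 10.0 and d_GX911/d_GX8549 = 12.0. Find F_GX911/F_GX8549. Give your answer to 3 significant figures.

0.00149

Wien's law: T_GX911/T_GX8549 = λ_GX8549/λ_GX911 = 226/1050 = 0.2152.
L_GX911/L_GX8549 = (R_GX911/R_GX8549)²(T_GX911/T_GX8549)⁴ = (10.0)²(0.2152)⁴ = 0.2146.
F_GX911/F_GX8549 = (L_GX911/L_GX8549)/(d_GX911/d_GX8549)² = 0.2146/(12.0)² = 0.001490.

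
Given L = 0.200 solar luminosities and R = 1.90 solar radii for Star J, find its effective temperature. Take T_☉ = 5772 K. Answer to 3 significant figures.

T/T_☉ = (L/L_☉)^(1/4) / (R/R_☉)^(1/2)
T = 5772 × (0.200)^(1/4) / √(1.90) = 5772 × 0.6687 / 1.378 = 2800 K.

2.80×10^3 K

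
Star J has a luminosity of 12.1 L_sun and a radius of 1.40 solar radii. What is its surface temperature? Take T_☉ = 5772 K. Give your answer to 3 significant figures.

9.10×10^3 K

T/T_☉ = (L/L_☉)^(1/4) / (R/R_☉)^(1/2)
T = 5772 × (12.1)^(1/4) / √(1.40) = 5772 × 1.865 / 1.183 = 9098 K.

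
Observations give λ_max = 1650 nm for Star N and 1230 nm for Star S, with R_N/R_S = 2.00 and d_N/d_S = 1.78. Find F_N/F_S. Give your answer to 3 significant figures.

0.390

Wien's law: T_N/T_S = λ_S/λ_N = 1230/1650 = 0.7455.
L_N/L_S = (R_N/R_S)²(T_N/T_S)⁴ = (2.00)²(0.7455)⁴ = 1.235.
F_N/F_S = (L_N/L_S)/(d_N/d_S)² = 1.235/(1.78)² = 0.3899.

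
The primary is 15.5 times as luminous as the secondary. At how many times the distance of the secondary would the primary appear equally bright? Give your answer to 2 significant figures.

3.9

Equal flux requires L_p/d_p² = L_s/d_s², so d_p/d_s = √(L_p/L_s)
= √(15.5) = 3.937.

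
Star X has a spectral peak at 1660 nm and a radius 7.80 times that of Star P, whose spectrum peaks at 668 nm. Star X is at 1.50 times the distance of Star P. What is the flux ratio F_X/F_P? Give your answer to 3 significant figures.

Wien's law: T_X/T_P = λ_P/λ_X = 668/1660 = 0.4024.
L_X/L_P = (R_X/R_P)²(T_X/T_P)⁴ = (7.80)²(0.4024)⁴ = 1.595.
F_X/F_P = (L_X/L_P)/(d_X/d_P)² = 1.595/(1.50)² = 0.7091.

0.709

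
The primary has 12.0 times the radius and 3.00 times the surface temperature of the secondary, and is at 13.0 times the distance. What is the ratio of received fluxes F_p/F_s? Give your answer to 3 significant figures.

69.0

L_p/L_s = (R_p/R_s)²(T_p/T_s)⁴ = (12.0)² × (3.00)⁴ = 1.166×10^4.
F_p/F_s = (L_p/L_s)/(d_p/d_s)² = 1.166×10^4 / (13.0)² = 69.02.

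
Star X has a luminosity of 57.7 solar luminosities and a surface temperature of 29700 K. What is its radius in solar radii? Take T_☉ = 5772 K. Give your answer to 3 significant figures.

R/R_☉ = √(L/L_☉) / (T/T_☉)² = √(57.7) / (5.146)²
       = 7.596 / 26.48 = 0.2869.

0.287 solar radii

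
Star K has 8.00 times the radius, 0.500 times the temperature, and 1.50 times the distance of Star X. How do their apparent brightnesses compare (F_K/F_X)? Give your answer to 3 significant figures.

1.78

L_K/L_X = (R_K/R_X)²(T_K/T_X)⁴ = (8.00)² × (0.500)⁴ = 4.000.
F_K/F_X = (L_K/L_X)/(d_K/d_X)² = 4.000 / (1.50)² = 1.778.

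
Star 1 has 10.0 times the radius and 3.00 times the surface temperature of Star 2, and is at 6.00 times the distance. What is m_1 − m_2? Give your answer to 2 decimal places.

L_1/L_2 = (10.0)²(3.00)⁴ = 8100.
F_1/F_2 = (L_1/L_2)/(d_1/d_2)² = 8100/36.00 = 225.0.
m_1 − m_2 = −2.5 log₁₀(225.0) = -5.88.

-5.88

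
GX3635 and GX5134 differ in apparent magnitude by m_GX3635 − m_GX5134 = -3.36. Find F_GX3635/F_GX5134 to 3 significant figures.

22.1

F_GX3635/F_GX5134 = 10^(−(m_GX3635 − m_GX5134)/2.5) = 10^(3.36/2.5) = 10^1.344 = 22.08.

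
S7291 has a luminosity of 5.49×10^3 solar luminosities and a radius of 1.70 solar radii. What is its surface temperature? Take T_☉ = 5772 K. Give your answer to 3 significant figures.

3.81×10^4 K

T/T_☉ = (L/L_☉)^(1/4) / (R/R_☉)^(1/2)
T = 5772 × (5.49×10^3)^(1/4) / √(1.70) = 5772 × 8.608 / 1.304 = 3.811×10^4 K.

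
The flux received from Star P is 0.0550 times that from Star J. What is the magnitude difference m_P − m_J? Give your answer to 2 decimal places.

3.15

m_P − m_J = −2.5 log₁₀(F_P/F_J) = −2.5 log₁₀(0.0550) = −2.5 × (-1.260) = 3.149.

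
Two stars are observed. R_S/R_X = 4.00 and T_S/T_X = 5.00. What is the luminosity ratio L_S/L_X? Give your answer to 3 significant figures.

1.00×10^4

From the Stefan–Boltzmann law, L ∝ R²T⁴, so
L_S/L_X = (R_S/R_X)² (T_S/T_X)⁴ = (4.00)² × (5.00)⁴ = 16.00 × 625.0 = 1.000×10^4.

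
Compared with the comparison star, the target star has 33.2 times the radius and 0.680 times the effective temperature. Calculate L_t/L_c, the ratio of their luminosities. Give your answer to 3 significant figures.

From the Stefan–Boltzmann law, L ∝ R²T⁴, so
L_t/L_c = (R_t/R_c)² (T_t/T_c)⁴ = (33.2)² × (0.680)⁴ = 1102 × 0.2138 = 235.7.

236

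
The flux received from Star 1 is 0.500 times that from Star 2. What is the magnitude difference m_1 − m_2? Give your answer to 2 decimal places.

m_1 − m_2 = −2.5 log₁₀(F_1/F_2) = −2.5 log₁₀(0.500) = −2.5 × (-0.301) = 0.753.

0.75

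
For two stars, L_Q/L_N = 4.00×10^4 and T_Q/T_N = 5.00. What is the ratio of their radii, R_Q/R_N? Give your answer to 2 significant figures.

8.0

L ∝ R²T⁴ gives R ∝ √L / T², so
R_Q/R_N = √(4.00×10^4) / (5.00)² = 200.0 / 25.00 = 8.000.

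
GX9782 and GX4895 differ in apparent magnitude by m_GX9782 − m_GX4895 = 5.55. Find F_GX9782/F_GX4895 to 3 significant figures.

F_GX9782/F_GX4895 = 10^(−(m_GX9782 − m_GX4895)/2.5) = 10^(-5.55/2.5) = 10^-2.220 = 0.006026.

0.00603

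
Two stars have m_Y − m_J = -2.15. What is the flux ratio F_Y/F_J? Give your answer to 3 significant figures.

7.24

F_Y/F_J = 10^(−(m_Y − m_J)/2.5) = 10^(2.15/2.5) = 10^0.860 = 7.244.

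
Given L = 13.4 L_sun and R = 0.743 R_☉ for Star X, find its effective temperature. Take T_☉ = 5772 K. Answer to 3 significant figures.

T/T_☉ = (L/L_☉)^(1/4) / (R/R_☉)^(1/2)
T = 5772 × (13.4)^(1/4) / √(0.743) = 5772 × 1.913 / 0.8620 = 1.281×10^4 K.

1.28×10^4 K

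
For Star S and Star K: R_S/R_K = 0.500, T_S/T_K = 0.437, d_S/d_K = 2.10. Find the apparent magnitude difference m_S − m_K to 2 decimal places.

L_S/L_K = (0.500)²(0.437)⁴ = 0.009117.
F_S/F_K = (L_S/L_K)/(d_S/d_K)² = 0.009117/4.410 = 0.002067.
m_S − m_K = −2.5 log₁₀(0.002067) = 6.71.

6.71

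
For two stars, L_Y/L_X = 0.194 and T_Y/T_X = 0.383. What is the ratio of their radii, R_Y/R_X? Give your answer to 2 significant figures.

L ∝ R²T⁴ gives R ∝ √L / T², so
R_Y/R_X = √(0.194) / (0.383)² = 0.4405 / 0.1467 = 3.003.

3.0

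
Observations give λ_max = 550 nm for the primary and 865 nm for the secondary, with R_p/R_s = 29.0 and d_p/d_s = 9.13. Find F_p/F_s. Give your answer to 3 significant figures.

Wien's law: T_p/T_s = λ_s/λ_p = 865/550 = 1.573.
L_p/L_s = (R_p/R_s)²(T_p/T_s)⁴ = (29.0)²(1.573)⁴ = 5145.
F_p/F_s = (L_p/L_s)/(d_p/d_s)² = 5145/(9.13)² = 61.73.

61.7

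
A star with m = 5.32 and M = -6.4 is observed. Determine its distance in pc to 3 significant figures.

m − M = 5 log₁₀(d/10 pc)
5.32 − (-6.4) = 11.72 = 5 log₁₀(d/10)
d = 10 × 10^(11.72/5) = 10 × 10^2.344 = 2208 pc.

2.21×10^3 pc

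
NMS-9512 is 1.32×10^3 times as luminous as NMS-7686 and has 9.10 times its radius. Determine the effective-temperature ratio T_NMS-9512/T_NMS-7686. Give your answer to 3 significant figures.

L ∝ R²T⁴ gives T ∝ (L/R²)^(1/4), so
T_NMS-9512/T_NMS-7686 = (1.32×10^3 / 9.10²)^(1/4) = (15.94)^(1/4) = 1.998.

2.00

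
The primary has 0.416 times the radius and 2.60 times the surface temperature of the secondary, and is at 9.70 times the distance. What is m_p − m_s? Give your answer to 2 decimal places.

L_p/L_s = (0.416)²(2.60)⁴ = 7.908.
F_p/F_s = (L_p/L_s)/(d_p/d_s)² = 7.908/94.09 = 0.08405.
m_p − m_s = −2.5 log₁₀(0.08405) = 2.69.

2.69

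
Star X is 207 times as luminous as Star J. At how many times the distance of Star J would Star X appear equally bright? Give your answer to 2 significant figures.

Equal flux requires L_X/d_X² = L_J/d_J², so d_X/d_J = √(L_X/L_J)
= √(207) = 14.39.

14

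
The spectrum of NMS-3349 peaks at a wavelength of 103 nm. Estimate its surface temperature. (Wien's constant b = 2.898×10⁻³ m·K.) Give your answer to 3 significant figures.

T = b/λ_max = 2.898×10⁻³ / (103×10⁻⁹) = 2.814×10^4 K.

2.81×10^4 K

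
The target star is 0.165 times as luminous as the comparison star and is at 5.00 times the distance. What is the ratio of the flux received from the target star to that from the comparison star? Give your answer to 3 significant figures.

0.00660

F = L/(4πd²), so F_t/F_c = (L_t/L_c) / (d_t/d_c)²
= 0.165 / (5.00)² = 0.165 / 25.00 = 0.006600.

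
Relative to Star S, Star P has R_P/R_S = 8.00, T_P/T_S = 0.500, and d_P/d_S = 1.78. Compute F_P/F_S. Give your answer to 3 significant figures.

1.26

L_P/L_S = (R_P/R_S)²(T_P/T_S)⁴ = (8.00)² × (0.500)⁴ = 4.000.
F_P/F_S = (L_P/L_S)/(d_P/d_S)² = 4.000 / (1.78)² = 1.262.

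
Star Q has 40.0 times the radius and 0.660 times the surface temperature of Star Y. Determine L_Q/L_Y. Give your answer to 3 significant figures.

From the Stefan–Boltzmann law, L ∝ R²T⁴, so
L_Q/L_Y = (R_Q/R_Y)² (T_Q/T_Y)⁴ = (40.0)² × (0.660)⁴ = 1600 × 0.1897 = 303.6.

304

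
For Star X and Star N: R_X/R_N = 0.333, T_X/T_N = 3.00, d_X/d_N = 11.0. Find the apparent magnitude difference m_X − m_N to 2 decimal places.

L_X/L_N = (0.333)²(3.00)⁴ = 8.982.
F_X/F_N = (L_X/L_N)/(d_X/d_N)² = 8.982/121.0 = 0.07423.
m_X − m_N = −2.5 log₁₀(0.07423) = 2.82.

2.82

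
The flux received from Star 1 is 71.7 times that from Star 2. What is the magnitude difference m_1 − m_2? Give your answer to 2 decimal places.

m_1 − m_2 = −2.5 log₁₀(F_1/F_2) = −2.5 log₁₀(71.7) = −2.5 × (1.856) = -4.639.

-4.64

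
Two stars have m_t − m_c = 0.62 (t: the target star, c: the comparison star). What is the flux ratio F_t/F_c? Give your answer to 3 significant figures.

0.565

F_t/F_c = 10^(−(m_t − m_c)/2.5) = 10^(-0.62/2.5) = 10^-0.248 = 0.5649.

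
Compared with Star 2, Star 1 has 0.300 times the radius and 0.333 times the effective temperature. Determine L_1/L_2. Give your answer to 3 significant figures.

From the Stefan–Boltzmann law, L ∝ R²T⁴, so
L_1/L_2 = (R_1/R_2)² (T_1/T_2)⁴ = (0.300)² × (0.333)⁴ = 0.09000 × 0.01230 = 0.001107.

0.00111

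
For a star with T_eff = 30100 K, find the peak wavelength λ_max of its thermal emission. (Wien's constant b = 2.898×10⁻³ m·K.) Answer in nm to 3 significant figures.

96.3 nm

λ_max = b/T = 2.898×10⁻³ / 30100 = 9.63×10^-8 m = 96.28 nm.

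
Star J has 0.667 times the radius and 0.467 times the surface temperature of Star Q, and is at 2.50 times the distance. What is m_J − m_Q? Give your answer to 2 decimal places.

L_J/L_Q = (0.667)²(0.467)⁴ = 0.02116.
F_J/F_Q = (L_J/L_Q)/(d_J/d_Q)² = 0.02116/6.250 = 0.003386.
m_J − m_Q = −2.5 log₁₀(0.003386) = 6.18.

6.18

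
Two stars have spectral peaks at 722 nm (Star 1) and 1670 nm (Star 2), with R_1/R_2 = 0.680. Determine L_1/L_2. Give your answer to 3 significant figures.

13.2

Wien's law gives T ∝ 1/λ_max, so T_1/T_2 = λ_2/λ_1 = 1670/722 = 2.313.
Then L ∝ R²T⁴ gives L_1/L_2 = (0.680)² × (2.313)⁴ = 0.4624 × 28.62 = 13.24.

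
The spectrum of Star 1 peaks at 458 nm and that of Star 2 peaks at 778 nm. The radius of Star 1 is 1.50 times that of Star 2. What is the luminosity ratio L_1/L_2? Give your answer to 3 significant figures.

Wien's law gives T ∝ 1/λ_max, so T_1/T_2 = λ_2/λ_1 = 778/458 = 1.699.
Then L ∝ R²T⁴ gives L_1/L_2 = (1.50)² × (1.699)⁴ = 2.250 × 8.326 = 18.73.

18.7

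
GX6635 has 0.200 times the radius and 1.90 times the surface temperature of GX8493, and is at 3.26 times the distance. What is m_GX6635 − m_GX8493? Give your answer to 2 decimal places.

L_GX6635/L_GX8493 = (0.200)²(1.90)⁴ = 0.5213.
F_GX6635/F_GX8493 = (L_GX6635/L_GX8493)/(d_GX6635/d_GX8493)² = 0.5213/10.63 = 0.04905.
m_GX6635 − m_GX8493 = −2.5 log₁₀(0.04905) = 3.27.

3.27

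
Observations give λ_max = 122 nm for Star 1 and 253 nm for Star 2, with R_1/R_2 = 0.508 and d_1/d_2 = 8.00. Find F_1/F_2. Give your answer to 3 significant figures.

0.0746

Wien's law: T_1/T_2 = λ_2/λ_1 = 253/122 = 2.074.
L_1/L_2 = (R_1/R_2)²(T_1/T_2)⁴ = (0.508)²(2.074)⁴ = 4.773.
F_1/F_2 = (L_1/L_2)/(d_1/d_2)² = 4.773/(8.00)² = 0.07457.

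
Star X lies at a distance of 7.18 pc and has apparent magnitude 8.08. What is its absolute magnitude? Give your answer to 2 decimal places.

M = m − 5 log₁₀(d/10 pc) = 8.08 − 5 log₁₀(7.18/10)
  = 8.08 − 5 × -0.144 = 8.08 − -0.72 = 8.80.

8.80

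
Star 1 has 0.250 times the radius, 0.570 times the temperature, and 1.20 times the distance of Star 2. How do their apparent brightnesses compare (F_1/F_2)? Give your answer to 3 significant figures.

L_1/L_2 = (R_1/R_2)²(T_1/T_2)⁴ = (0.250)² × (0.570)⁴ = 0.006598.
F_1/F_2 = (L_1/L_2)/(d_1/d_2)² = 0.006598 / (1.20)² = 0.004582.

0.00458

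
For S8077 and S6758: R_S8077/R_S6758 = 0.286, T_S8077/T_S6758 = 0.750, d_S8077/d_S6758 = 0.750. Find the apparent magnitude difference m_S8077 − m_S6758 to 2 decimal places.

3.34

L_S8077/L_S6758 = (0.286)²(0.750)⁴ = 0.02588.
F_S8077/F_S6758 = (L_S8077/L_S6758)/(d_S8077/d_S6758)² = 0.02588/0.5625 = 0.04601.
m_S8077 − m_S6758 = −2.5 log₁₀(0.04601) = 3.34.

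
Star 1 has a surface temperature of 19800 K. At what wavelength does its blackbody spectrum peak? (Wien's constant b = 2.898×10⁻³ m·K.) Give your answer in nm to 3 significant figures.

λ_max = b/T = 2.898×10⁻³ / 19800 = 1.46×10^-7 m = 146.4 nm.

146 nm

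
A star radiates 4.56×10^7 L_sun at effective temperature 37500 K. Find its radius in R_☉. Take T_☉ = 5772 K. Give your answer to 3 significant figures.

R/R_☉ = √(L/L_☉) / (T/T_☉)² = √(4.56×10^7) / (6.497)²
       = 6753 / 42.21 = 160.0.

160 R_☉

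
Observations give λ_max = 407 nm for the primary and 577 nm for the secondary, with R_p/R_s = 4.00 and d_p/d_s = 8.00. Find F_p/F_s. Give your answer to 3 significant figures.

Wien's law: T_p/T_s = λ_s/λ_p = 577/407 = 1.418.
L_p/L_s = (R_p/R_s)²(T_p/T_s)⁴ = (4.00)²(1.418)⁴ = 64.63.
F_p/F_s = (L_p/L_s)/(d_p/d_s)² = 64.63/(8.00)² = 1.010.

1.01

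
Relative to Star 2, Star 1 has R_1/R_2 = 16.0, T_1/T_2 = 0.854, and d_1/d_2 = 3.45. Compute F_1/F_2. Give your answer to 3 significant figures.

11.4

L_1/L_2 = (R_1/R_2)²(T_1/T_2)⁴ = (16.0)² × (0.854)⁴ = 136.2.
F_1/F_2 = (L_1/L_2)/(d_1/d_2)² = 136.2 / (3.45)² = 11.44.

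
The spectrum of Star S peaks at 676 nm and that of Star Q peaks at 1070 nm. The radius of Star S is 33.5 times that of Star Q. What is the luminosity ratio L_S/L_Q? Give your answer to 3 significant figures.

7.04×10^3

Wien's law gives T ∝ 1/λ_max, so T_S/T_Q = λ_Q/λ_S = 1070/676 = 1.583.
Then L ∝ R²T⁴ gives L_S/L_Q = (33.5)² × (1.583)⁴ = 1122 × 6.277 = 7044.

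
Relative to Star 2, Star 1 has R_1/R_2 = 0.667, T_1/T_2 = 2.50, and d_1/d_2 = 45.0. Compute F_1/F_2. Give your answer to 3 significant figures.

0.00858

L_1/L_2 = (R_1/R_2)²(T_1/T_2)⁴ = (0.667)² × (2.50)⁴ = 17.38.
F_1/F_2 = (L_1/L_2)/(d_1/d_2)² = 17.38 / (45.0)² = 0.008582.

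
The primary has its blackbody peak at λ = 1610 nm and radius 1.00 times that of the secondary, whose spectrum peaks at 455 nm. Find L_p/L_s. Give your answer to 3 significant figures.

Wien's law gives T ∝ 1/λ_max, so T_p/T_s = λ_s/λ_p = 455/1610 = 0.2826.
Then L ∝ R²T⁴ gives L_p/L_s = (1.00)² × (0.2826)⁴ = 1.000 × 0.006379 = 0.006379.

0.00638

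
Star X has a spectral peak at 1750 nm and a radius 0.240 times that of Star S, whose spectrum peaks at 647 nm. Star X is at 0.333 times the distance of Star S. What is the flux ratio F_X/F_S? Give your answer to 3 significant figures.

Wien's law: T_X/T_S = λ_S/λ_X = 647/1750 = 0.3697.
L_X/L_S = (R_X/R_S)²(T_X/T_S)⁴ = (0.240)²(0.3697)⁴ = 0.001076.
F_X/F_S = (L_X/L_S)/(d_X/d_S)² = 0.001076/(0.333)² = 0.009705.

0.00971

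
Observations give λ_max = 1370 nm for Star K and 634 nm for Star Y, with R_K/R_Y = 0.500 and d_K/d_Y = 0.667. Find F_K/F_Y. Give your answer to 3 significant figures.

0.0258

Wien's law: T_K/T_Y = λ_Y/λ_K = 634/1370 = 0.4628.
L_K/L_Y = (R_K/R_Y)²(T_K/T_Y)⁴ = (0.500)²(0.4628)⁴ = 0.01147.
F_K/F_Y = (L_K/L_Y)/(d_K/d_Y)² = 0.01147/(0.667)² = 0.02577.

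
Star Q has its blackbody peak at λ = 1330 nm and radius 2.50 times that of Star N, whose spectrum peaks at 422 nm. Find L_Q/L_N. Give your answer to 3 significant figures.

0.0633

Wien's law gives T ∝ 1/λ_max, so T_Q/T_N = λ_N/λ_Q = 422/1330 = 0.3173.
Then L ∝ R²T⁴ gives L_Q/L_N = (2.50)² × (0.3173)⁴ = 6.250 × 0.01014 = 0.06335.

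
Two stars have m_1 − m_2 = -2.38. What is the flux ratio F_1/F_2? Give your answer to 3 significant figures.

F_1/F_2 = 10^(−(m_1 − m_2)/2.5) = 10^(2.38/2.5) = 10^0.952 = 8.954.

8.95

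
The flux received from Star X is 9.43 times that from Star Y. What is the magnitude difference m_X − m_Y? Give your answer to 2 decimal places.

-2.44

m_X − m_Y = −2.5 log₁₀(F_X/F_Y) = −2.5 log₁₀(9.43) = −2.5 × (0.975) = -2.436.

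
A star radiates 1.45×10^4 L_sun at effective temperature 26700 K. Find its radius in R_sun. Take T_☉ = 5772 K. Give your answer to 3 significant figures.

R/R_☉ = √(L/L_☉) / (T/T_☉)² = √(1.45×10^4) / (4.626)²
       = 120.4 / 21.40 = 5.627.

5.63 R_sun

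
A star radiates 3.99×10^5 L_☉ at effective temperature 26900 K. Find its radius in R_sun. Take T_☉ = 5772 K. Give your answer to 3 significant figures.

29.1 R_sun

R/R_☉ = √(L/L_☉) / (T/T_☉)² = √(3.99×10^5) / (4.660)²
       = 631.7 / 21.72 = 29.08.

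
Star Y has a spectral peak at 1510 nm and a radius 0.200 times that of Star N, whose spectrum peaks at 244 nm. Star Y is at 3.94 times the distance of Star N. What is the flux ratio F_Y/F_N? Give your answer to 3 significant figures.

Wien's law: T_Y/T_N = λ_N/λ_Y = 244/1510 = 0.1616.
L_Y/L_N = (R_Y/R_N)²(T_Y/T_N)⁴ = (0.200)²(0.1616)⁴ = 2.727×10^-5.
F_Y/F_N = (L_Y/L_N)/(d_Y/d_N)² = 2.727×10^-5/(3.94)² = 1.757×10^-6.

1.76×10^-6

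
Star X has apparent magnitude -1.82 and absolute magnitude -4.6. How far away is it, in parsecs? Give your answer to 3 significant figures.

36.0 pc

m − M = 5 log₁₀(d/10 pc)
-1.82 − (-4.6) = 2.78 = 5 log₁₀(d/10)
d = 10 × 10^(2.78/5) = 10 × 10^0.556 = 35.97 pc.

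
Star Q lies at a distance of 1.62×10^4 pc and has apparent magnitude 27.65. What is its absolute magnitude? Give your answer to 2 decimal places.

M = m − 5 log₁₀(d/10 pc) = 27.65 − 5 log₁₀(1.62×10^4/10)
  = 27.65 − 5 × 3.210 = 27.65 − 16.05 = 11.60.

11.60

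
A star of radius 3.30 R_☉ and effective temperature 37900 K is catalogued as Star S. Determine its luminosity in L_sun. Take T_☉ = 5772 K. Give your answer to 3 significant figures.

2.02×10^4 L_sun

L/L_☉ = (R/R_☉)² (T/T_☉)⁴ = (3.30)² × (37900/5772)⁴
       = 10.89 × (6.566)⁴ = 10.89 × 1859 = 2.024×10^4.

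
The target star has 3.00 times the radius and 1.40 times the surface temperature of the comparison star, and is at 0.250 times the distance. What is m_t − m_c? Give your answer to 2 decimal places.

-6.86

L_t/L_c = (3.00)²(1.40)⁴ = 34.57.
F_t/F_c = (L_t/L_c)/(d_t/d_c)² = 34.57/0.06250 = 553.2.
m_t − m_c = −2.5 log₁₀(553.2) = -6.86.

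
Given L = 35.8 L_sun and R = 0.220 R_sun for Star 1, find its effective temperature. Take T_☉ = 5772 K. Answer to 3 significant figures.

3.01×10^4 K

T/T_☉ = (L/L_☉)^(1/4) / (R/R_☉)^(1/2)
T = 5772 × (35.8)^(1/4) / √(0.220) = 5772 × 2.446 / 0.4690 = 3.010×10^4 K.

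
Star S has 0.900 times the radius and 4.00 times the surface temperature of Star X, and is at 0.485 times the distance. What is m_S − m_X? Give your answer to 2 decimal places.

L_S/L_X = (0.900)²(4.00)⁴ = 207.4.
F_S/F_X = (L_S/L_X)/(d_S/d_X)² = 207.4/0.2352 = 881.5.
m_S − m_X = −2.5 log₁₀(881.5) = -7.36.

-7.36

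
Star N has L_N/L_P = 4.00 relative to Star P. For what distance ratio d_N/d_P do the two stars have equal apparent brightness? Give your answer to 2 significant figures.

2.0

Equal flux requires L_N/d_N² = L_P/d_P², so d_N/d_P = √(L_N/L_P)
= √(4.00) = 2.000.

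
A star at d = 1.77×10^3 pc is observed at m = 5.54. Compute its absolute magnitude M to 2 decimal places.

M = m − 5 log₁₀(d/10 pc) = 5.54 − 5 log₁₀(1.77×10^3/10)
  = 5.54 − 5 × 2.248 = 5.54 − 11.24 = -5.70.

-5.70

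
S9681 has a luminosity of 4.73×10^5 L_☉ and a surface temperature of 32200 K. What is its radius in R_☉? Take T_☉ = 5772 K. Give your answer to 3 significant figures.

22.1 R_☉

R/R_☉ = √(L/L_☉) / (T/T_☉)² = √(4.73×10^5) / (5.579)²
       = 687.7 / 31.12 = 22.10.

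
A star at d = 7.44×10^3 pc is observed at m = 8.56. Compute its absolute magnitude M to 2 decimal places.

M = m − 5 log₁₀(d/10 pc) = 8.56 − 5 log₁₀(7.44×10^3/10)
  = 8.56 − 5 × 2.872 = 8.56 − 14.36 = -5.80.

-5.80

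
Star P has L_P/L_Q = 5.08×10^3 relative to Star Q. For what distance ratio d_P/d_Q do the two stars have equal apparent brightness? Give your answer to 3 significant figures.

Equal flux requires L_P/d_P² = L_Q/d_Q², so d_P/d_Q = √(L_P/L_Q)
= √(5.08×10^3) = 71.27.

71.3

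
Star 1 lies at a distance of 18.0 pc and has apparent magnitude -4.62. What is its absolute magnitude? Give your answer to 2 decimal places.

-5.90

M = m − 5 log₁₀(d/10 pc) = -4.62 − 5 log₁₀(18.0/10)
  = -4.62 − 5 × 0.255 = -4.62 − 1.28 = -5.90.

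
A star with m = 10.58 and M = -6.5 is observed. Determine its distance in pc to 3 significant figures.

m − M = 5 log₁₀(d/10 pc)
10.58 − (-6.5) = 17.08 = 5 log₁₀(d/10)
d = 10 × 10^(17.08/5) = 10 × 10^3.416 = 2.606×10^4 pc.

2.61×10^4 pc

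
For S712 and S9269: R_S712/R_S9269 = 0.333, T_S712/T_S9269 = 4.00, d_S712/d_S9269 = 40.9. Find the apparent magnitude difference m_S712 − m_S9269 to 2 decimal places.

4.43

L_S712/L_S9269 = (0.333)²(4.00)⁴ = 28.39.
F_S712/F_S9269 = (L_S712/L_S9269)/(d_S712/d_S9269)² = 28.39/1673 = 0.01697.
m_S712 − m_S9269 = −2.5 log₁₀(0.01697) = 4.43.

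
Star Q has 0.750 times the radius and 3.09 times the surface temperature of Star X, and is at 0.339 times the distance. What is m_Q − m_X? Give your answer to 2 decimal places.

-6.62

L_Q/L_X = (0.750)²(3.09)⁴ = 51.28.
F_Q/F_X = (L_Q/L_X)/(d_Q/d_X)² = 51.28/0.1149 = 446.2.
m_Q − m_X = −2.5 log₁₀(446.2) = -6.62.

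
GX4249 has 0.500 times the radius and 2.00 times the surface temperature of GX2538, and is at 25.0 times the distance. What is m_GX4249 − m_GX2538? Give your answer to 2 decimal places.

L_GX4249/L_GX2538 = (0.500)²(2.00)⁴ = 4.000.
F_GX4249/F_GX2538 = (L_GX4249/L_GX2538)/(d_GX4249/d_GX2538)² = 4.000/625.0 = 0.006400.
m_GX4249 − m_GX2538 = −2.5 log₁₀(0.006400) = 5.48.

5.48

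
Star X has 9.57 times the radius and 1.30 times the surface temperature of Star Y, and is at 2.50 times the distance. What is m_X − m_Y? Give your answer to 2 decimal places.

-4.05

L_X/L_Y = (9.57)²(1.30)⁴ = 261.6.
F_X/F_Y = (L_X/L_Y)/(d_X/d_Y)² = 261.6/6.250 = 41.85.
m_X − m_Y = −2.5 log₁₀(41.85) = -4.05.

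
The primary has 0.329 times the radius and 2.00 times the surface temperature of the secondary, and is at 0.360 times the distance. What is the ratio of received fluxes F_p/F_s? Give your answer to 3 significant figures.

L_p/L_s = (R_p/R_s)²(T_p/T_s)⁴ = (0.329)² × (2.00)⁴ = 1.732.
F_p/F_s = (L_p/L_s)/(d_p/d_s)² = 1.732 / (0.360)² = 13.36.

13.4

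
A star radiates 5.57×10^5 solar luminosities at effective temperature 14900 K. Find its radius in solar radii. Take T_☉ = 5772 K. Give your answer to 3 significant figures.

112 solar radii

R/R_☉ = √(L/L_☉) / (T/T_☉)² = √(5.57×10^5) / (2.581)²
       = 746.3 / 6.664 = 112.0.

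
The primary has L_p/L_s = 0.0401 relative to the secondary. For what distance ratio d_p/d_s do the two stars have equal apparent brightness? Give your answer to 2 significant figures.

0.20

Equal flux requires L_p/d_p² = L_s/d_s², so d_p/d_s = √(L_p/L_s)
= √(0.0401) = 0.2002.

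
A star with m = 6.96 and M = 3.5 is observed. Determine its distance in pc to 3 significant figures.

49.2 pc

m − M = 5 log₁₀(d/10 pc)
6.96 − (3.5) = 3.46 = 5 log₁₀(d/10)
d = 10 × 10^(3.46/5) = 10 × 10^0.692 = 49.20 pc.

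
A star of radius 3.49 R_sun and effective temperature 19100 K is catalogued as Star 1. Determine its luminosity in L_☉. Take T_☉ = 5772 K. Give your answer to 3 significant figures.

L/L_☉ = (R/R_☉)² (T/T_☉)⁴ = (3.49)² × (19100/5772)⁴
       = 12.18 × (3.309)⁴ = 12.18 × 119.9 = 1460.

1.46×10^3 L_☉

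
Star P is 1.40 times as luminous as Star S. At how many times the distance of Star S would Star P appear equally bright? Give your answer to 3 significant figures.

1.18

Equal flux requires L_P/d_P² = L_S/d_S², so d_P/d_S = √(L_P/L_S)
= √(1.40) = 1.183.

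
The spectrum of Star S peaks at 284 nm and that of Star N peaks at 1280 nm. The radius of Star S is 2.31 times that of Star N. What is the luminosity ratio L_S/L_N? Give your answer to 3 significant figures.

2.20×10^3

Wien's law gives T ∝ 1/λ_max, so T_S/T_N = λ_N/λ_S = 1280/284 = 4.507.
Then L ∝ R²T⁴ gives L_S/L_N = (2.31)² × (4.507)⁴ = 5.336 × 412.6 = 2202.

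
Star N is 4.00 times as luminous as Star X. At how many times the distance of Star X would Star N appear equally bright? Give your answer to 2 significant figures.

Equal flux requires L_N/d_N² = L_X/d_X², so d_N/d_X = √(L_N/L_X)
= √(4.00) = 2.000.

2.0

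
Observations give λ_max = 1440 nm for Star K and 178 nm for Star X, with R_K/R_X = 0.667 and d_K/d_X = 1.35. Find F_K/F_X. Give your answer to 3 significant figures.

5.70×10^-5

Wien's law: T_K/T_X = λ_X/λ_K = 178/1440 = 0.1236.
L_K/L_X = (R_K/R_X)²(T_K/T_X)⁴ = (0.667)²(0.1236)⁴ = 1.039×10^-4.
F_K/F_X = (L_K/L_X)/(d_K/d_X)² = 1.039×10^-4/(1.35)² = 5.699×10^-5.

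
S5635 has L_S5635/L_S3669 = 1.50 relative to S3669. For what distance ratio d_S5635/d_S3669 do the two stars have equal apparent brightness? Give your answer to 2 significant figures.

Equal flux requires L_S5635/d_S5635² = L_S3669/d_S3669², so d_S5635/d_S3669 = √(L_S5635/L_S3669)
= √(1.50) = 1.225.

1.2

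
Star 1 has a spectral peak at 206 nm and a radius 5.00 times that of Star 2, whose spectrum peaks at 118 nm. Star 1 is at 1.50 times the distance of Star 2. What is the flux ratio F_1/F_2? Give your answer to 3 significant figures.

Wien's law: T_1/T_2 = λ_2/λ_1 = 118/206 = 0.5728.
L_1/L_2 = (R_1/R_2)²(T_1/T_2)⁴ = (5.00)²(0.5728)⁴ = 2.692.
F_1/F_2 = (L_1/L_2)/(d_1/d_2)² = 2.692/(1.50)² = 1.196.

1.20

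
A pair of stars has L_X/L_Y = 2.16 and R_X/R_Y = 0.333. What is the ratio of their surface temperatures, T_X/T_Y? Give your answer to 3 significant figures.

L ∝ R²T⁴ gives T ∝ (L/R²)^(1/4), so
T_X/T_Y = (2.16 / 0.333²)^(1/4) = (19.48)^(1/4) = 2.101.

2.10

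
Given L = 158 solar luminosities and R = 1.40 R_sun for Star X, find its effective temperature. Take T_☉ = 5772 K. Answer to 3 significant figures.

T/T_☉ = (L/L_☉)^(1/4) / (R/R_☉)^(1/2)
T = 5772 × (158)^(1/4) / √(1.40) = 5772 × 3.545 / 1.183 = 1.730×10^4 K.

1.73×10^4 K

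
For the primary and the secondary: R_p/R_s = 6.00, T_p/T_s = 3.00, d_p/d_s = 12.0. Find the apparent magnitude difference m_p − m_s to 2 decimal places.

L_p/L_s = (6.00)²(3.00)⁴ = 2916.
F_p/F_s = (L_p/L_s)/(d_p/d_s)² = 2916/144.0 = 20.25.
m_p − m_s = −2.5 log₁₀(20.25) = -3.27.

-3.27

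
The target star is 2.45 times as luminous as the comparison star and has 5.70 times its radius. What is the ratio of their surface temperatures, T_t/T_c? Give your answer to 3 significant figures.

0.524

L ∝ R²T⁴ gives T ∝ (L/R²)^(1/4), so
T_t/T_c = (2.45 / 5.70²)^(1/4) = (0.07541)^(1/4) = 0.5240.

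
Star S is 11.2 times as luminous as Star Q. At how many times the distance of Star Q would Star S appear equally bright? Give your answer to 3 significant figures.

Equal flux requires L_S/d_S² = L_Q/d_Q², so d_S/d_Q = √(L_S/L_Q)
= √(11.2) = 3.347.

3.35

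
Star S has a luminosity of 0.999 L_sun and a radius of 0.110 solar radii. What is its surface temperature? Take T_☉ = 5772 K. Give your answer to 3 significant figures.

T/T_☉ = (L/L_☉)^(1/4) / (R/R_☉)^(1/2)
T = 5772 × (0.999)^(1/4) / √(0.110) = 5772 × 0.9997 / 0.3317 = 1.740×10^4 K.

1.74×10^4 K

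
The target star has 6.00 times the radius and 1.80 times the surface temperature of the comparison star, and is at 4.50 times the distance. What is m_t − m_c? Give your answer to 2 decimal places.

-3.18

L_t/L_c = (6.00)²(1.80)⁴ = 377.9.
F_t/F_c = (L_t/L_c)/(d_t/d_c)² = 377.9/20.25 = 18.66.
m_t − m_c = −2.5 log₁₀(18.66) = -3.18.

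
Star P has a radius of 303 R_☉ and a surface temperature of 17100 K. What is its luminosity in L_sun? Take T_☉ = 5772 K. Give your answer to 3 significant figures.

L/L_☉ = (R/R_☉)² (T/T_☉)⁴ = (303)² × (17100/5772)⁴
       = 9.181×10^4 × (2.963)⁴ = 9.181×10^4 × 77.03 = 7.072×10^6.

7.07×10^6 L_sun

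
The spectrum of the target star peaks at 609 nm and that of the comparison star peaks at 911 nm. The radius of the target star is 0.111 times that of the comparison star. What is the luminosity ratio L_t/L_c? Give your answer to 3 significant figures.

Wien's law gives T ∝ 1/λ_max, so T_t/T_c = λ_c/λ_t = 911/609 = 1.496.
Then L ∝ R²T⁴ gives L_t/L_c = (0.111)² × (1.496)⁴ = 0.01232 × 5.007 = 0.06170.

0.0617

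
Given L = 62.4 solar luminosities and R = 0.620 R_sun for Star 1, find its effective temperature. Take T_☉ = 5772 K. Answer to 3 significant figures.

T/T_☉ = (L/L_☉)^(1/4) / (R/R_☉)^(1/2)
T = 5772 × (62.4)^(1/4) / √(0.620) = 5772 × 2.811 / 0.7874 = 2.060×10^4 K.

2.06×10^4 K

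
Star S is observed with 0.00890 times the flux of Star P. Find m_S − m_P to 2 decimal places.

m_S − m_P = −2.5 log₁₀(F_S/F_P) = −2.5 log₁₀(0.00890) = −2.5 × (-2.051) = 5.127.

5.13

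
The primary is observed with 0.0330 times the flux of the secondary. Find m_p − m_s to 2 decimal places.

m_p − m_s = −2.5 log₁₀(F_p/F_s) = −2.5 log₁₀(0.0330) = −2.5 × (-1.481) = 3.704.

3.70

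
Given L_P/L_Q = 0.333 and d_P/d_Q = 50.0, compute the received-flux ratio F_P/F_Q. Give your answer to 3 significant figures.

F = L/(4πd²), so F_P/F_Q = (L_P/L_Q) / (d_P/d_Q)²
= 0.333 / (50.0)² = 0.333 / 2500 = 1.332×10^-4.

1.33×10^-4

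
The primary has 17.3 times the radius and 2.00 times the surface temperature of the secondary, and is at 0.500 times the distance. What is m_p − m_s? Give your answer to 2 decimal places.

L_p/L_s = (17.3)²(2.00)⁴ = 4789.
F_p/F_s = (L_p/L_s)/(d_p/d_s)² = 4789/0.2500 = 1.915×10^4.
m_p − m_s = −2.5 log₁₀(1.915×10^4) = -10.71.

-10.71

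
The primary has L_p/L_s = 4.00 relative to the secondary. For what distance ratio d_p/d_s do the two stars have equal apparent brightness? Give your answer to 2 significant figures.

2.0

Equal flux requires L_p/d_p² = L_s/d_s², so d_p/d_s = √(L_p/L_s)
= √(4.00) = 2.000.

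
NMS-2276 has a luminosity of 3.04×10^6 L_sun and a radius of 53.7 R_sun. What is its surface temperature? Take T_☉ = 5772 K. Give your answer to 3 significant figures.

3.29×10^4 K

T/T_☉ = (L/L_☉)^(1/4) / (R/R_☉)^(1/2)
T = 5772 × (3.04×10^6)^(1/4) / √(53.7) = 5772 × 41.76 / 7.328 = 3.289×10^4 K.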